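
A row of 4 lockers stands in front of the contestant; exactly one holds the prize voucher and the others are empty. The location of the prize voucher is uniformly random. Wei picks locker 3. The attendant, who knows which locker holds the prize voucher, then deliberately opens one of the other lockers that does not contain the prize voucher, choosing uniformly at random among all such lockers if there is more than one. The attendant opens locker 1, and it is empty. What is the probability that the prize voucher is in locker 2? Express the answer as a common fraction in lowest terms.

3/8

Consider each possible location of the prize voucher in turn.
If it is in locker 1 (prior 1/4): the attendant opened locker 1, so this case is ruled out; weight (1/4)·0 = 0.
If it is in either of lockers 2 and 4 (prior 1/4 each): the attendant has 2 equally likely choices, so probability 1/2; weight (1/4)·(1/2) = 1/8 each.
If it is in locker 3 (prior 1/4): the attendant has 3 equally likely choices, so probability 1/3; weight (1/4)·(1/3) = 1/12.
The weights sum to 1/3.
So P(the prize voucher in locker 2 | the attendant opened locker 1) = (1/8) / (1/3) = 3/8.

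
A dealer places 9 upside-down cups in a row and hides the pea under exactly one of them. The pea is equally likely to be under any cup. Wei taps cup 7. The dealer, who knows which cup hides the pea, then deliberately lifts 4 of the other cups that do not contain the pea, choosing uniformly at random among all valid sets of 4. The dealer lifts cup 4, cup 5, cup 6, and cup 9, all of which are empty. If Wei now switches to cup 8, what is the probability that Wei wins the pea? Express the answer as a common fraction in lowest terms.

2/9

Apply Bayes' rule, conditioning on where the pea actually is.
If it is under any of cups 1, 2, 3, and 8 (prior 1/9 each): the dealer has 35 equally likely choices, so probability 1/35; weight (1/9)·(1/35) = 1/315 each.
If it is under any of cups 4, 5, 6, and 9 (prior 1/9 each): that cup was opened and seen not to hold the prize — ruled out; weight (1/9)·0 = 0 each.
If it is under cup 7 (prior 1/9): the dealer has 70 equally likely choices, so probability 1/70; weight (1/9)·(1/70) = 1/630.
The weights sum to 1/70.
So P(the pea under cup 8 | the dealer opened cup 4, cup 5, cup 6, and cup 9) = (1/315) / (1/70) = 2/9.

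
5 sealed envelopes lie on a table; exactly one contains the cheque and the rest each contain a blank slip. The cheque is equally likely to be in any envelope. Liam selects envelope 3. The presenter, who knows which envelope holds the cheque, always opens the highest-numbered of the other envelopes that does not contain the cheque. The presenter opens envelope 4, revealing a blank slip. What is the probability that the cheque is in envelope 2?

Consider each possible location of the cheque in turn.
If it is in any of envelopes 1, 2, and 3 (prior 1/5 each): the presenter would have opened envelope 5 instead, probability 0; weight (1/5)·0 = 0 each.
If it is in envelope 4 (prior 1/5): the presenter opened envelope 4, so this case is ruled out; weight (1/5)·0 = 0.
If it is in envelope 5 (prior 1/5): envelope 4 is the highest-numbered option available, probability 1; weight (1/5)·1 = 1/5.
The weights sum to 1/5.
So P(the cheque in envelope 2 | the presenter opened envelope 4) = 0 / (1/5) = 0.

0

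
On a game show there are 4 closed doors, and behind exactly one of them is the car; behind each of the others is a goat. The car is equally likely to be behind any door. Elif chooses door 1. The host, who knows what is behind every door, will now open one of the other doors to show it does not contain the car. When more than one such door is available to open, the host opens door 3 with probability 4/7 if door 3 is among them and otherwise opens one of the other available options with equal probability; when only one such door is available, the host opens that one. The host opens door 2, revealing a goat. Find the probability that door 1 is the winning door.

Consider each possible location of the car in turn.
If it is behind door 1 (prior 1/4): door 3 is available but not opened; door 2 gets probability (1 − 4/7)/2 = 3/14; weight (1/4)·(3/14) = 3/56.
If it is behind door 2 (prior 1/4): the host opened door 2, so this case is ruled out; weight (1/4)·0 = 0.
If it is behind door 3 (prior 1/4): door 3 holds the prize so is unavailable; the host chooses uniformly among the 2 others, probability 1/2; weight (1/4)·(1/2) = 1/8.
If it is behind door 4 (prior 1/4): door 3 is available but not opened, probability 3/7; weight (1/4)·(3/7) = 3/28.
The weights sum to 2/7.
So P(the car behind door 1 | the host opened door 2) = (3/56) / (2/7) = 3/16.

3/16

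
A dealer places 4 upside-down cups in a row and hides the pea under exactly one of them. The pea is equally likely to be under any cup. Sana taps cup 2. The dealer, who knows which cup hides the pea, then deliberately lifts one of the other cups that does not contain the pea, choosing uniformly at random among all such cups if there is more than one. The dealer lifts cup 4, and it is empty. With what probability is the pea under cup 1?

Consider each possible location of the pea in turn.
If it is under either of cups 1 and 3 (prior 1/4 each): the dealer has 2 equally likely choices, so probability 1/2; weight (1/4)·(1/2) = 1/8 each.
If it is under cup 2 (prior 1/4): the dealer has 3 equally likely choices, so probability 1/3; weight (1/4)·(1/3) = 1/12.
If it is under cup 4 (prior 1/4): the dealer opened cup 4, so this case is ruled out; weight (1/4)·0 = 0.
The weights sum to 1/3.
So P(the pea under cup 1 | the dealer opened cup 4) = (1/8) / (1/3) = 3/8.

3/8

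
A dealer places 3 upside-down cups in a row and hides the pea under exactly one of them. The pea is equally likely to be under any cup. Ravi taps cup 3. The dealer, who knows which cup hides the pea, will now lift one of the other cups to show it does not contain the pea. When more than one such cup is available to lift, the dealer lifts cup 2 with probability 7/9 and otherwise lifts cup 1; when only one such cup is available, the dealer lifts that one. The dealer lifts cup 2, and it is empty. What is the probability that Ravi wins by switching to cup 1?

Condition on the true location of the pea.
If it is under cup 1 (prior 1/3): only cup 2 is available, probability 1; weight (1/3)·1 = 1/3.
If it is under cup 2 (prior 1/3): the dealer opened cup 2, so this case is ruled out; weight (1/3)·0 = 0.
If it is under cup 3 (prior 1/3): cup 2 is available, opened with probability 7/9; weight (1/3)·(7/9) = 7/27.
The weights sum to 16/27.
So P(the pea under cup 1 | the dealer opened cup 2) = (1/3) / (16/27) = 9/16.

9/16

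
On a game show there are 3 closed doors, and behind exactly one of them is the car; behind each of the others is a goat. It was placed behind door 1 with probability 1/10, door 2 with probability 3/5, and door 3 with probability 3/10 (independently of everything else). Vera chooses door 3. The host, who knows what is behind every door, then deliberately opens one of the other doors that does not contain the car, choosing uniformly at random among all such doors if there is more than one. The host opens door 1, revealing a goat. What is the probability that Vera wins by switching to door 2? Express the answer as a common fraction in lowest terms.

Consider each possible location of the car in turn.
If it is behind door 1 (prior 1/10): the host opened door 1, so this case is ruled out; weight (1/10)·0 = 0.
If it is behind door 2 (prior 3/5): the host has no choice, probability 1; weight (3/5)·1 = 3/5.
If it is behind door 3 (prior 3/10): the host has 2 equally likely choices, so probability 1/2; weight (3/10)·(1/2) = 3/20.
The weights sum to 3/4.
So P(the car behind door 2 | the host opened door 1) = (3/5) / (3/4) = 4/5.

4/5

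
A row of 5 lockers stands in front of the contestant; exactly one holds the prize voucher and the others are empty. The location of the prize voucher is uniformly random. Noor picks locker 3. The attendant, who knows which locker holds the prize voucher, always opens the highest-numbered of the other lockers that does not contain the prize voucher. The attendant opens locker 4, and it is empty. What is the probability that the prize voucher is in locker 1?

Consider each possible location of the prize voucher in turn.
If it is in any of lockers 1, 2, and 3 (prior 1/5 each): the attendant would have opened locker 5 instead, probability 0; weight (1/5)·0 = 0 each.
If it is in locker 4 (prior 1/5): the attendant opened locker 4, so this case is ruled out; weight (1/5)·0 = 0.
If it is in locker 5 (prior 1/5): locker 4 is the highest-numbered option available, probability 1; weight (1/5)·1 = 1/5.
The weights sum to 1/5.
So P(the prize voucher in locker 1 | the attendant opened locker 4) = 0 / (1/5) = 0.

0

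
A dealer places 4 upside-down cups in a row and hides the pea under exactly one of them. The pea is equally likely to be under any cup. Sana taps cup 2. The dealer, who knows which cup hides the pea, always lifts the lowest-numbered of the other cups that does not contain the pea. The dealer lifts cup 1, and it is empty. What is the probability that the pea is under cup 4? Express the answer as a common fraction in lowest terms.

1/3

Apply Bayes' rule, conditioning on where the pea actually is.
If it is under cup 1 (prior 1/4): the dealer opened cup 1, so this case is ruled out; weight (1/4)·0 = 0.
If it is under any of cups 2, 3, and 4 (prior 1/4 each): cup 1 is the lowest-numbered option available, probability 1; weight (1/4)·1 = 1/4 each.
The weights sum to 3/4.
So P(the pea under cup 4 | the dealer opened cup 1) = (1/4) / (3/4) = 1/3.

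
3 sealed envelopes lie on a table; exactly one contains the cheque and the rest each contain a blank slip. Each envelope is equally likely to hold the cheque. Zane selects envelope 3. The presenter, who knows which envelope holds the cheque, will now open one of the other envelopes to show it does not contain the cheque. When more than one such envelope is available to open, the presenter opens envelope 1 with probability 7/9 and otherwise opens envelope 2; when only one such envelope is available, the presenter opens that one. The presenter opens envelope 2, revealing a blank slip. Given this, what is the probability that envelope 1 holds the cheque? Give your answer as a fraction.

Consider each possible location of the cheque in turn.
If it is in envelope 1 (prior 1/3): only envelope 2 is available, probability 1; weight (1/3)·1 = 1/3.
If it is in envelope 2 (prior 1/3): the presenter opened envelope 2, so this case is ruled out; weight (1/3)·0 = 0.
If it is in envelope 3 (prior 1/3): envelope 1 is available but not opened, probability 2/9; weight (1/3)·(2/9) = 2/27.
The weights sum to 11/27.
So P(the cheque in envelope 1 | the presenter opened envelope 2) = (1/3) / (11/27) = 9/11.

9/11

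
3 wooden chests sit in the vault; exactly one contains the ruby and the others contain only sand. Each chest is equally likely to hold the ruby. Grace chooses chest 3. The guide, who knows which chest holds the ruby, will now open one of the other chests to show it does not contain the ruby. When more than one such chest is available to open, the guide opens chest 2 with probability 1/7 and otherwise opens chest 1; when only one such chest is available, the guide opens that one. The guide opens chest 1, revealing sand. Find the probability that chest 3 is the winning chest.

Condition on the true location of the ruby.
If it is in chest 1 (prior 1/3): the guide opened chest 1, so this case is ruled out; weight (1/3)·0 = 0.
If it is in chest 2 (prior 1/3): only chest 1 is available, probability 1; weight (1/3)·1 = 1/3.
If it is in chest 3 (prior 1/3): chest 2 is available but not opened, probability 6/7; weight (1/3)·(6/7) = 2/7.
The weights sum to 13/21.
So P(the ruby in chest 3 | the guide opened chest 1) = (2/7) / (13/21) = 6/13.

6/13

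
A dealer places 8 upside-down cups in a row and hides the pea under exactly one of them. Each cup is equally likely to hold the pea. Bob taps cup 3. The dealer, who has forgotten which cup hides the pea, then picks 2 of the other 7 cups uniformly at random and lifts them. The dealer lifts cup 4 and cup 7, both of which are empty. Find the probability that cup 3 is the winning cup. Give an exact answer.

1/6

Because the dealer chose which cups to lift without knowing where the pea is, the choice is independent of the prize location. Learning that none of the 2 opened cups holds the pea simply rules out those 2 locations and leaves the remaining 6 cups still equally likely by symmetry.
So P(the pea under cup 3) = 1/6.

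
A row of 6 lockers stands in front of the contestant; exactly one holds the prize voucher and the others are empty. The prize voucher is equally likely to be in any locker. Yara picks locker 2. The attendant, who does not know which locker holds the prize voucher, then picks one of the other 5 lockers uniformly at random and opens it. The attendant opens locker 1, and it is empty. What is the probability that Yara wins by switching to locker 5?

1/5

Because the attendant chose which locker to open without knowing where the prize voucher is, the choice is independent of the prize location. Learning that locker 1 does not hold the prize voucher simply rules out that one location and leaves the remaining 5 lockers still equally likely by symmetry.
So P(the prize voucher in locker 5) = 1/5.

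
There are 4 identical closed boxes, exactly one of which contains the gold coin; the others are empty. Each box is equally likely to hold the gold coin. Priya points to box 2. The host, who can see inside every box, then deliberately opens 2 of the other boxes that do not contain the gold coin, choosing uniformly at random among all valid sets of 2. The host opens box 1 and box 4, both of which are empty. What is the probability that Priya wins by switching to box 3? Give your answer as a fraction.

3/4

Apply Bayes' rule, conditioning on where the gold coin actually is.
If it is in either of boxes 1 and 4 (prior 1/4 each): that box was opened and seen not to hold the prize — ruled out; weight (1/4)·0 = 0 each.
If it is in box 2 (prior 1/4): the host has 3 equally likely choices, so probability 1/3; weight (1/4)·(1/3) = 1/12.
If it is in box 3 (prior 1/4): the host has no choice, probability 1; weight (1/4)·1 = 1/4.
The weights sum to 1/3.
So P(the gold coin in box 3 | the host opened box 1 and box 4) = (1/4) / (1/3) = 3/4.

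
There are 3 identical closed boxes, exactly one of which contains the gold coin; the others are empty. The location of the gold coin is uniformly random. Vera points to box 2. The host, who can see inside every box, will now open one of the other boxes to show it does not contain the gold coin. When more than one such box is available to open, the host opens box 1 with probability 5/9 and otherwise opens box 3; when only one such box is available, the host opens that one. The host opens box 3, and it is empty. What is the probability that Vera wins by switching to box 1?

9/13

Consider each possible location of the gold coin in turn.
If it is in box 1 (prior 1/3): only box 3 is available, probability 1; weight (1/3)·1 = 1/3.
If it is in box 2 (prior 1/3): box 1 is available but not opened, probability 4/9; weight (1/3)·(4/9) = 4/27.
If it is in box 3 (prior 1/3): the host opened box 3, so this case is ruled out; weight (1/3)·0 = 0.
The weights sum to 13/27.
So P(the gold coin in box 1 | the host opened box 3) = (1/3) / (13/27) = 9/13.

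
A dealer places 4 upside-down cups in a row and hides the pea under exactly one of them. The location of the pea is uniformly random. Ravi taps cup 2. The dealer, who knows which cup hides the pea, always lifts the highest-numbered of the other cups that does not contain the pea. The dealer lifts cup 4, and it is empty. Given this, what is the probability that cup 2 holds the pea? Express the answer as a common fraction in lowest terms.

Consider each possible location of the pea in turn.
If it is under any of cups 1, 2, and 3 (prior 1/4 each): cup 4 is the highest-numbered option available, probability 1; weight (1/4)·1 = 1/4 each.
If it is under cup 4 (prior 1/4): the dealer opened cup 4, so this case is ruled out; weight (1/4)·0 = 0.
The weights sum to 3/4.
So P(the pea under cup 2 | the dealer opened cup 4) = (1/4) / (3/4) = 1/3.

1/3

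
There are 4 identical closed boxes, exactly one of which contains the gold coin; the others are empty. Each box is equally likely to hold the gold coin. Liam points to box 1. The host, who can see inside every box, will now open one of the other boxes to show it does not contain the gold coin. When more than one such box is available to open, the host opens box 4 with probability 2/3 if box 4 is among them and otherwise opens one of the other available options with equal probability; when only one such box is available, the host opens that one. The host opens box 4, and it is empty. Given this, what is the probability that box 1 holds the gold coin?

Apply Bayes' rule, conditioning on where the gold coin actually is.
If it is in any of boxes 1, 2, and 3 (prior 1/4 each): box 4 is available, opened with probability 2/3; weight (1/4)·(2/3) = 1/6 each.
If it is in box 4 (prior 1/4): the host opened box 4, so this case is ruled out; weight (1/4)·0 = 0.
The weights sum to 1/2.
So P(the gold coin in box 1 | the host opened box 4) = (1/6) / (1/2) = 1/3.

1/3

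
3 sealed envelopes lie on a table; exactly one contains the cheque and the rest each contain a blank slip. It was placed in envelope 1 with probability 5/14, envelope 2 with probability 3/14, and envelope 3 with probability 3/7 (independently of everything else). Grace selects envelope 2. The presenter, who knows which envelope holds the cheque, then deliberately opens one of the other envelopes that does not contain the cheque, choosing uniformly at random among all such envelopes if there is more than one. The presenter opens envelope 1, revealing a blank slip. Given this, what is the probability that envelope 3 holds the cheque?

Consider each possible location of the cheque in turn.
If it is in envelope 1 (prior 5/14): the presenter opened envelope 1, so this case is ruled out; weight (5/14)·0 = 0.
If it is in envelope 2 (prior 3/14): the presenter has 2 equally likely choices, so probability 1/2; weight (3/14)·(1/2) = 3/28.
If it is in envelope 3 (prior 3/7): the presenter has no choice, probability 1; weight (3/7)·1 = 3/7.
The weights sum to 15/28.
So P(the cheque in envelope 3 | the presenter opened envelope 1) = (3/7) / (15/28) = 4/5.

4/5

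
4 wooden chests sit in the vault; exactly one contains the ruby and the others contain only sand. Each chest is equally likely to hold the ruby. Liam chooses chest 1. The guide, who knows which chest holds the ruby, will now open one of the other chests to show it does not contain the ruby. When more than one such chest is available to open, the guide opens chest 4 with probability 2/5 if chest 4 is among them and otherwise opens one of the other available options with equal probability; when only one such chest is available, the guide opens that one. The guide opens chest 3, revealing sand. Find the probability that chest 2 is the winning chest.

3/7

Consider each possible location of the ruby in turn.
If it is in chest 1 (prior 1/4): chest 4 is available but not opened; chest 3 gets probability (1 − 2/5)/2 = 3/10; weight (1/4)·(3/10) = 3/40.
If it is in chest 2 (prior 1/4): chest 4 is available but not opened, probability 3/5; weight (1/4)·(3/5) = 3/20.
If it is in chest 3 (prior 1/4): the guide opened chest 3, so this case is ruled out; weight (1/4)·0 = 0.
If it is in chest 4 (prior 1/4): chest 4 holds the prize so is unavailable; the guide chooses uniformly among the 2 others, probability 1/2; weight (1/4)·(1/2) = 1/8.
The weights sum to 7/20.
So P(the ruby in chest 2 | the guide opened chest 3) = (3/20) / (7/20) = 3/7.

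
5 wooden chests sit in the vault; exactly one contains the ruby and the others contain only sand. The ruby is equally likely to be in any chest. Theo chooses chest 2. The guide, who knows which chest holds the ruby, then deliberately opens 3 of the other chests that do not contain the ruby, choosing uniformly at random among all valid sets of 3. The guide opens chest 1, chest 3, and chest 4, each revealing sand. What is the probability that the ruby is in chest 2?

1/5

Consider each possible location of the ruby in turn.
If it is in any of chests 1, 3, and 4 (prior 1/5 each): that chest was opened and seen not to hold the prize — ruled out; weight (1/5)·0 = 0 each.
If it is in chest 2 (prior 1/5): the guide has 4 equally likely choices, so probability 1/4; weight (1/5)·(1/4) = 1/20.
If it is in chest 5 (prior 1/5): the guide has no choice, probability 1; weight (1/5)·1 = 1/5.
The weights sum to 1/4.
So P(the ruby in chest 2 | the guide opened chest 1, chest 3, and chest 4) = (1/20) / (1/4) = 1/5.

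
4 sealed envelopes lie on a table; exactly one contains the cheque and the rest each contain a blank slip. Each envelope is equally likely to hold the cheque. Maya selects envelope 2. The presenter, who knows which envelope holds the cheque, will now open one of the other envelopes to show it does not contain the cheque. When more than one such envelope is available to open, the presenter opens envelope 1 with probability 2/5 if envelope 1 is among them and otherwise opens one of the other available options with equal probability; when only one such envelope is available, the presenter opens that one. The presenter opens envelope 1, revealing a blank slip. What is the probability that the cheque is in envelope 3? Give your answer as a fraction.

Consider each possible location of the cheque in turn.
If it is in envelope 1 (prior 1/4): the presenter opened envelope 1, so this case is ruled out; weight (1/4)·0 = 0.
If it is in any of envelopes 2, 3, and 4 (prior 1/4 each): envelope 1 is available, opened with probability 2/5; weight (1/4)·(2/5) = 1/10 each.
The weights sum to 3/10.
So P(the cheque in envelope 3 | the presenter opened envelope 1) = (1/10) / (3/10) = 1/3.

1/3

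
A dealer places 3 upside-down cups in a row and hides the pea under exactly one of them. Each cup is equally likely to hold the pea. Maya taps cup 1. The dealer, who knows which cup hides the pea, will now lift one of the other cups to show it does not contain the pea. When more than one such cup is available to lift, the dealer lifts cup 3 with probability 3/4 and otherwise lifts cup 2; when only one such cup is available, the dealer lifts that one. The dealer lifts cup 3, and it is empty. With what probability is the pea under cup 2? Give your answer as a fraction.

4/7

Consider each possible location of the pea in turn.
If it is under cup 1 (prior 1/3): cup 3 is available, opened with probability 3/4; weight (1/3)·(3/4) = 1/4.
If it is under cup 2 (prior 1/3): only cup 3 is available, probability 1; weight (1/3)·1 = 1/3.
If it is under cup 3 (prior 1/3): the dealer opened cup 3, so this case is ruled out; weight (1/3)·0 = 0.
The weights sum to 7/12.
So P(the pea under cup 2 | the dealer opened cup 3) = (1/3) / (7/12) = 4/7.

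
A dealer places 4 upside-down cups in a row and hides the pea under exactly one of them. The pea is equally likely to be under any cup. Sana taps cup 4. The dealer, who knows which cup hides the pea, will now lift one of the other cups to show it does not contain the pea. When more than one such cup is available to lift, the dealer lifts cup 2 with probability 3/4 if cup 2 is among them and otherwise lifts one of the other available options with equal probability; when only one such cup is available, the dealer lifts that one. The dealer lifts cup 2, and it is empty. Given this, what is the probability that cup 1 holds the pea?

Condition on the true location of the pea.
If it is under any of cups 1, 3, and 4 (prior 1/4 each): cup 2 is available, opened with probability 3/4; weight (1/4)·(3/4) = 3/16 each.
If it is under cup 2 (prior 1/4): the dealer opened cup 2, so this case is ruled out; weight (1/4)·0 = 0.
The weights sum to 9/16.
So P(the pea under cup 1 | the dealer opened cup 2) = (3/16) / (9/16) = 1/3.

1/3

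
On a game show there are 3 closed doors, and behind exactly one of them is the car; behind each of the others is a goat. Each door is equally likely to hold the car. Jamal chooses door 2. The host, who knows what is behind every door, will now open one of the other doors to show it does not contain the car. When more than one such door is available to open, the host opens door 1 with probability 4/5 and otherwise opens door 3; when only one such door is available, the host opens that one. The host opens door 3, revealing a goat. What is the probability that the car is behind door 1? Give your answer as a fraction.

5/6

Consider each possible location of the car in turn.
If it is behind door 1 (prior 1/3): only door 3 is available, probability 1; weight (1/3)·1 = 1/3.
If it is behind door 2 (prior 1/3): door 1 is available but not opened, probability 1/5; weight (1/3)·(1/5) = 1/15.
If it is behind door 3 (prior 1/3): the host opened door 3, so this case is ruled out; weight (1/3)·0 = 0.
The weights sum to 2/5.
So P(the car behind door 1 | the host opened door 3) = (1/3) / (2/5) = 5/6.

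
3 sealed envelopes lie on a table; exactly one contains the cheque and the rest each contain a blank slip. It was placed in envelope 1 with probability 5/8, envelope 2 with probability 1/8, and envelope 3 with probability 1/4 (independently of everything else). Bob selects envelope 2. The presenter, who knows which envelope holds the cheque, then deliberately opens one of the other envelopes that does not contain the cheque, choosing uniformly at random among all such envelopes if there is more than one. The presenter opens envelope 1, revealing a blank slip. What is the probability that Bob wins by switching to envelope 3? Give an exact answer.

4/5

Apply Bayes' rule, conditioning on where the cheque actually is.
If it is in envelope 1 (prior 5/8): the presenter opened envelope 1, so this case is ruled out; weight (5/8)·0 = 0.
If it is in envelope 2 (prior 1/8): the presenter has 2 equally likely choices, so probability 1/2; weight (1/8)·(1/2) = 1/16.
If it is in envelope 3 (prior 1/4): the presenter has no choice, probability 1; weight (1/4)·1 = 1/4.
The weights sum to 5/16.
So P(the cheque in envelope 3 | the presenter opened envelope 1) = (1/4) / (5/16) = 4/5.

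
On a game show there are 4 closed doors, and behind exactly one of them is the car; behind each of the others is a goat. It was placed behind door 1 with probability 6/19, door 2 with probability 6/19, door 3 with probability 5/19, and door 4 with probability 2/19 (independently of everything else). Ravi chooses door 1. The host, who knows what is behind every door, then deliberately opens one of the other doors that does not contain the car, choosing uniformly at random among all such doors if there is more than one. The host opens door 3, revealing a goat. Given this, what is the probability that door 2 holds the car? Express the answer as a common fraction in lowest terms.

1/2

Consider each possible location of the car in turn.
If it is behind door 1 (prior 6/19): the host has 3 equally likely choices, so probability 1/3; weight (6/19)·(1/3) = 2/19.
If it is behind door 2 (prior 6/19): the host has 2 equally likely choices, so probability 1/2; weight (6/19)·(1/2) = 3/19.
If it is behind door 3 (prior 5/19): the host opened door 3, so this case is ruled out; weight (5/19)·0 = 0.
If it is behind door 4 (prior 2/19): the host has 2 equally likely choices, so probability 1/2; weight (2/19)·(1/2) = 1/19.
The weights sum to 6/19.
So P(the car behind door 2 | the host opened door 3) = (3/19) / (6/19) = 1/2.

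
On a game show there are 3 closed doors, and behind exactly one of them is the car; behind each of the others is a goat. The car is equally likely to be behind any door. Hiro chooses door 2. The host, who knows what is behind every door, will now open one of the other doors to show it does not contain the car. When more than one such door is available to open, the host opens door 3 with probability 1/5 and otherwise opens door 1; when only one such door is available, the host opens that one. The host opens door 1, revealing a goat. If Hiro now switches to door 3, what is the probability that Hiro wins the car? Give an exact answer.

Consider each possible location of the car in turn.
If it is behind door 1 (prior 1/3): the host opened door 1, so this case is ruled out; weight (1/3)·0 = 0.
If it is behind door 2 (prior 1/3): door 3 is available but not opened, probability 4/5; weight (1/3)·(4/5) = 4/15.
If it is behind door 3 (prior 1/3): only door 1 is available, probability 1; weight (1/3)·1 = 1/3.
The weights sum to 3/5.
So P(the car behind door 3 | the host opened door 1) = (1/3) / (3/5) = 5/9.

5/9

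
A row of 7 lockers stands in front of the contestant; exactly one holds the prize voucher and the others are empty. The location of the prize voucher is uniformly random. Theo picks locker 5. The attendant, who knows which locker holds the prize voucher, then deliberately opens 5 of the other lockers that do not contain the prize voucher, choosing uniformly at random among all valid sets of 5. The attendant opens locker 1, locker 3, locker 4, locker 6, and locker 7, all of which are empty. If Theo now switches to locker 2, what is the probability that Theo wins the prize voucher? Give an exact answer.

6/7

Condition on the true location of the prize voucher.
If it is in any of lockers 1, 3, 4, 6, and 7 (prior 1/7 each): that locker was opened and seen not to hold the prize — ruled out; weight (1/7)·0 = 0 each.
If it is in locker 2 (prior 1/7): the attendant has no choice, probability 1; weight (1/7)·1 = 1/7.
If it is in locker 5 (prior 1/7): the attendant has 6 equally likely choices, so probability 1/6; weight (1/7)·(1/6) = 1/42.
The weights sum to 1/6.
So P(the prize voucher in locker 2 | the attendant opened locker 1, locker 3, locker 4, locker 6, and locker 7) = (1/7) / (1/6) = 6/7.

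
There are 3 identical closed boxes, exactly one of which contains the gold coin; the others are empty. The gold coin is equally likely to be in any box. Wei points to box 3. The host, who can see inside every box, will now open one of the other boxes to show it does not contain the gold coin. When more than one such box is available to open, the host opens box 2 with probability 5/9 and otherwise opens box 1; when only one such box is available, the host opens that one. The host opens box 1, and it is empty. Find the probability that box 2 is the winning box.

9/13

Apply Bayes' rule, conditioning on where the gold coin actually is.
If it is in box 1 (prior 1/3): the host opened box 1, so this case is ruled out; weight (1/3)·0 = 0.
If it is in box 2 (prior 1/3): only box 1 is available, probability 1; weight (1/3)·1 = 1/3.
If it is in box 3 (prior 1/3): box 2 is available but not opened, probability 4/9; weight (1/3)·(4/9) = 4/27.
The weights sum to 13/27.
So P(the gold coin in box 2 | the host opened box 1) = (1/3) / (13/27) = 9/13.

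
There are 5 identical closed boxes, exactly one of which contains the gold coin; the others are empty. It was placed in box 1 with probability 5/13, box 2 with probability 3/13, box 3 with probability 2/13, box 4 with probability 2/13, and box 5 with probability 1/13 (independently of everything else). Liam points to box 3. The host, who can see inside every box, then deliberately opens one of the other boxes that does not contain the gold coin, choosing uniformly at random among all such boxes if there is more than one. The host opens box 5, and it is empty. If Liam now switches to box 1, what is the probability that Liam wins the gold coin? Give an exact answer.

Apply Bayes' rule, conditioning on where the gold coin actually is.
If it is in box 1 (prior 5/13): the host has 3 equally likely choices, so probability 1/3; weight (5/13)·(1/3) = 5/39.
If it is in box 2 (prior 3/13): the host has 3 equally likely choices, so probability 1/3; weight (3/13)·(1/3) = 1/13.
If it is in box 3 (prior 2/13): the host has 4 equally likely choices, so probability 1/4; weight (2/13)·(1/4) = 1/26.
If it is in box 4 (prior 2/13): the host has 3 equally likely choices, so probability 1/3; weight (2/13)·(1/3) = 2/39.
If it is in box 5 (prior 1/13): the host opened box 5, so this case is ruled out; weight (1/13)·0 = 0.
The weights sum to 23/78.
So P(the gold coin in box 1 | the host opened box 5) = (5/39) / (23/78) = 10/23.

10/23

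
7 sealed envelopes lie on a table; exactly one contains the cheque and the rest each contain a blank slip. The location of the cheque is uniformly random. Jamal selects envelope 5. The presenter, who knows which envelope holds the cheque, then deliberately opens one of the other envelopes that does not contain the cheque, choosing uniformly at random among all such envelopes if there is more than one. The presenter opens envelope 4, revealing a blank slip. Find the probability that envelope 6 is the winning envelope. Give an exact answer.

Condition on the true location of the cheque.
If it is in any of envelopes 1, 2, 3, 6, and 7 (prior 1/7 each): the presenter has 5 equally likely choices, so probability 1/5; weight (1/7)·(1/5) = 1/35 each.
If it is in envelope 4 (prior 1/7): the presenter opened envelope 4, so this case is ruled out; weight (1/7)·0 = 0.
If it is in envelope 5 (prior 1/7): the presenter has 6 equally likely choices, so probability 1/6; weight (1/7)·(1/6) = 1/42.
The weights sum to 1/6.
So P(the cheque in envelope 6 | the presenter opened envelope 4) = (1/35) / (1/6) = 6/35.

6/35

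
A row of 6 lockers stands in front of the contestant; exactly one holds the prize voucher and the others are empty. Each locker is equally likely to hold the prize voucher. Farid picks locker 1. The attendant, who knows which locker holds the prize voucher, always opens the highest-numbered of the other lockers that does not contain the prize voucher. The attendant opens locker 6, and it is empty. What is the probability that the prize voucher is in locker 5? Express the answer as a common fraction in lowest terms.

1/5

Apply Bayes' rule, conditioning on where the prize voucher actually is.
If it is in any of lockers 1, 2, 3, 4, and 5 (prior 1/6 each): locker 6 is the highest-numbered option available, probability 1; weight (1/6)·1 = 1/6 each.
If it is in locker 6 (prior 1/6): the attendant opened locker 6, so this case is ruled out; weight (1/6)·0 = 0.
The weights sum to 5/6.
So P(the prize voucher in locker 5 | the attendant opened locker 6) = (1/6) / (5/6) = 1/5.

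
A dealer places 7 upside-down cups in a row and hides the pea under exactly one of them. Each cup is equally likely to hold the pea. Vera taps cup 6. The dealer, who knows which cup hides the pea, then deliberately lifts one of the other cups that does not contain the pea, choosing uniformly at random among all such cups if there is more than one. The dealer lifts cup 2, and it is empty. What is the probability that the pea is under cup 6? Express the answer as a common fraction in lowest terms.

1/7

Apply Bayes' rule, conditioning on where the pea actually is.
If it is under any of cups 1, 3, 4, 5, and 7 (prior 1/7 each): the dealer has 5 equally likely choices, so probability 1/5; weight (1/7)·(1/5) = 1/35 each.
If it is under cup 2 (prior 1/7): the dealer opened cup 2, so this case is ruled out; weight (1/7)·0 = 0.
If it is under cup 6 (prior 1/7): the dealer has 6 equally likely choices, so probability 1/6; weight (1/7)·(1/6) = 1/42.
The weights sum to 1/6.
So P(the pea under cup 6 | the dealer opened cup 2) = (1/42) / (1/6) = 1/7.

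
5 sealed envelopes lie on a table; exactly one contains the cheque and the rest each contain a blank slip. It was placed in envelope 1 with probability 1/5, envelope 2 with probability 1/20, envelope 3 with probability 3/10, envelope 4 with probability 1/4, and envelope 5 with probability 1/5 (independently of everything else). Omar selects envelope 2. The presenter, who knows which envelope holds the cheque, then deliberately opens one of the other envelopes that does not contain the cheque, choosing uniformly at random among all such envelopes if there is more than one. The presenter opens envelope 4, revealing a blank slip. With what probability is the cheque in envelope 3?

Apply Bayes' rule, conditioning on where the cheque actually is.
If it is in either of envelopes 1 and 5 (prior 1/5 each): the presenter has 3 equally likely choices, so probability 1/3; weight (1/5)·(1/3) = 1/15 each.
If it is in envelope 2 (prior 1/20): the presenter has 4 equally likely choices, so probability 1/4; weight (1/20)·(1/4) = 1/80.
If it is in envelope 3 (prior 3/10): the presenter has 3 equally likely choices, so probability 1/3; weight (3/10)·(1/3) = 1/10.
If it is in envelope 4 (prior 1/4): the presenter opened envelope 4, so this case is ruled out; weight (1/4)·0 = 0.
The weights sum to 59/240.
So P(the cheque in envelope 3 | the presenter opened envelope 4) = (1/10) / (59/240) = 24/59.

24/59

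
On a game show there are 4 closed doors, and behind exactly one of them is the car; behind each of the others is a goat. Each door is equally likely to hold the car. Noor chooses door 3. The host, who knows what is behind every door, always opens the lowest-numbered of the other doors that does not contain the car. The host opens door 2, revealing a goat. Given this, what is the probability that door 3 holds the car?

Consider each possible location of the car in turn.
If it is behind door 1 (prior 1/4): door 2 is the lowest-numbered option available, probability 1; weight (1/4)·1 = 1/4.
If it is behind door 2 (prior 1/4): the host opened door 2, so this case is ruled out; weight (1/4)·0 = 0.
If it is behind either of doors 3 and 4 (prior 1/4 each): the host would have opened door 1 instead, probability 0; weight (1/4)·0 = 0 each.
The weights sum to 1/4.
So P(the car behind door 3 | the host opened door 2) = 0 / (1/4) = 0.

0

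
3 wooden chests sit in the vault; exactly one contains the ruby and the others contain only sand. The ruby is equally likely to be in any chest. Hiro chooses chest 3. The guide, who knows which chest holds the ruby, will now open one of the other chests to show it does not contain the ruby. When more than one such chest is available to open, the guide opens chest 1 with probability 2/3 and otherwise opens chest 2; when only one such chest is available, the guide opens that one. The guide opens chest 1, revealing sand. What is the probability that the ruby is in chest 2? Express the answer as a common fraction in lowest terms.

Apply Bayes' rule, conditioning on where the ruby actually is.
If it is in chest 1 (prior 1/3): the guide opened chest 1, so this case is ruled out; weight (1/3)·0 = 0.
If it is in chest 2 (prior 1/3): only chest 1 is available, probability 1; weight (1/3)·1 = 1/3.
If it is in chest 3 (prior 1/3): chest 1 is available, opened with probability 2/3; weight (1/3)·(2/3) = 2/9.
The weights sum to 5/9.
So P(the ruby in chest 2 | the guide opened chest 1) = (1/3) / (5/9) = 3/5.

3/5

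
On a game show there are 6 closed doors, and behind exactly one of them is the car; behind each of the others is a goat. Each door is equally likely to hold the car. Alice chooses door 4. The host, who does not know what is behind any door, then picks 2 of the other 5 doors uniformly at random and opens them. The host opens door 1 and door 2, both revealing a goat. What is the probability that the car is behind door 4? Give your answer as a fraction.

Consider each possible location of the car in turn.
If it is behind either of doors 1 and 2 (prior 1/6 each): that door was opened and seen not to hold the prize — ruled out; weight (1/6)·0 = 0 each.
If it is behind any of doors 3, 4, 5, and 6 (prior 1/6 each): the host picks exactly this set with probability 1/10 regardless, and none is the prize; weight (1/6)·(1/10) = 1/60 each.
The weights sum to 1/15.
So P(the car behind door 4 | the host opened door 1 and door 2) = (1/60) / (1/15) = 1/4.

1/4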